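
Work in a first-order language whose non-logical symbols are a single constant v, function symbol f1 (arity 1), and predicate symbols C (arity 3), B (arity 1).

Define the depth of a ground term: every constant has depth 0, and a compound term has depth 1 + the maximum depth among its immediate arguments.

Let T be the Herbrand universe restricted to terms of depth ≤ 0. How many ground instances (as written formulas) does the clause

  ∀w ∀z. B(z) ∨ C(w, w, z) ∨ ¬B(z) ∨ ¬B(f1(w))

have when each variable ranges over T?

1

Ground terms of depth ≤ 0:
  Write N_k for the number of ground terms of depth ≤ k. A term of depth ≤ k is either a constant or a function symbol applied to arguments of depth ≤ k−1, so N_k = 1 + N_{k-1}.
  N_0 = 1
So there is exactly 1 ground term available for substitution.
There are 2 variables to instantiate (w, z), each occurring in at least one literal, so different choices give different ground instances.
Number of ground instances = 1^2 = 1.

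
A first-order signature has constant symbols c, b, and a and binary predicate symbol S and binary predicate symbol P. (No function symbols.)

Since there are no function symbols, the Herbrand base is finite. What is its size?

18

With no function symbols, the Herbrand universe is just the 3 constants.
Ground atoms per predicate: S: 3^2 = 9, P: 3^2 = 9.
Herbrand base size = 9 + 9 = 18.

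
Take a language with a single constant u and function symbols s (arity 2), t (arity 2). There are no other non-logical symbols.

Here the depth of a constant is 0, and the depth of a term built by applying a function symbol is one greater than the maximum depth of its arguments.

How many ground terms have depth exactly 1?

Let N_k = |{terms of depth ≤ k}|. Then N_0 = 1 and N_k = 1 + N_{k-1}^2 + N_{k-1}^2 for k ≥ 1 (one summand per function symbol, arity giving the exponent).
N_0 = 1
N_1 = 1 + 1^2 + 1^2 = 3
Terms of depth exactly 1: N_1 − N_0 = 3 − 1 = 2.

2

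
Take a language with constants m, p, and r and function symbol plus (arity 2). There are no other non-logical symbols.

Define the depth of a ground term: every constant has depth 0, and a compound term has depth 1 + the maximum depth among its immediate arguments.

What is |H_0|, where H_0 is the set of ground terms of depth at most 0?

If N_k denotes the number of depth-≤k ground terms, the 3 constants give N_0 = 3, and each function symbol of arity r contributes N_{k-1}^r new terms at level k: N_k = 3 + N_{k-1}^2.
N_0 = 3
Explicitly: m, p, r.

3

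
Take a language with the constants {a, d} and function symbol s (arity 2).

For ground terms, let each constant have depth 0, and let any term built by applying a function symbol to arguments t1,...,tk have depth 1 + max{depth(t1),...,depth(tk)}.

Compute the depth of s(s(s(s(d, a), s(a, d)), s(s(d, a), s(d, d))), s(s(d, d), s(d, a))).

4

depth(s(d, a)) = 1 + max(0, 0) = 1
depth(s(a, d)) = 1 + max(0, 0) = 1
depth(s(s(d, a), s(a, d))) = 1 + max(1, 1) = 2
depth(s(d, d)) = 1 + max(0, 0) = 1
depth(s(s(d, a), s(d, d))) = 1 + max(1, 1) = 2
depth(s(s(s(d, a), s(a, d)), s(s(d, a), s(d, d)))) = 1 + max(2, 2) = 3
depth(s(s(d, d), s(d, a))) = 1 + max(1, 1) = 2
depth(s(s(s(s(d, a), s(a, d)), s(s(d, a), s(d, d))), s(s(d, d), s(d, a)))) = 1 + max(3, 2) = 4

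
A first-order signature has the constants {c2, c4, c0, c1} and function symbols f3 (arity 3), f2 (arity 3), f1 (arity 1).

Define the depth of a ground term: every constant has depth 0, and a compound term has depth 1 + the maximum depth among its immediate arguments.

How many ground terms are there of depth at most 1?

136

If N_k denotes the number of depth-≤k ground terms, the 4 constants give N_0 = 4, and each function symbol of arity r contributes N_{k-1}^r new terms at level k: N_k = 4 + N_{k-1}^3 + N_{k-1}^3 + N_{k-1}.
N_0 = 4
N_1 = 4 + 4^3 + 4^3 + 4 = 136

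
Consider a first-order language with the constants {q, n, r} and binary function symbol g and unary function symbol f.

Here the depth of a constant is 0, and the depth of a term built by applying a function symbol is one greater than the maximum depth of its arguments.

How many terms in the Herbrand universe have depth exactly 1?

Count level by level. With function symbols g/2, f/1, the terms of depth ≤ k are the 3 constants together with each function applied to depth-≤(k−1) tuples, so N_k = 3 + N_{k-1}^2 + N_{k-1}.
N_0 = 3
N_1 = 3 + 3^2 + 3 = 15
Terms of depth exactly 1: N_1 − N_0 = 15 − 3 = 12.

12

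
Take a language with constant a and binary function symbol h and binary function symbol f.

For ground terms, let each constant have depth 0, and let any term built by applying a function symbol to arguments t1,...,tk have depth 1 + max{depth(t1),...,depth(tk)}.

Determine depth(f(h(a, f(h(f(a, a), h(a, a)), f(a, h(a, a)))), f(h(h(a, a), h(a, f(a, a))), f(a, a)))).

depth(f(a, a)) = 1 + max(0, 0) = 1
depth(h(a, a)) = 1 + max(0, 0) = 1
depth(h(f(a, a), h(a, a))) = 1 + max(1, 1) = 2
depth(f(a, h(a, a))) = 1 + max(0, 1) = 2
depth(f(h(f(a, a), h(a, a)), f(a, h(a, a)))) = 1 + max(2, 2) = 3
depth(h(a, f(h(f(a, a), h(a, a)), f(a, h(a, a))))) = 1 + max(0, 3) = 4
depth(h(a, f(a, a))) = 1 + max(0, 1) = 2
depth(h(h(a, a), h(a, f(a, a)))) = 1 + max(1, 2) = 3
depth(f(h(h(a, a), h(a, f(a, a))), f(a, a))) = 1 + max(3, 1) = 4
depth(f(h(a, f(h(f(a, a), h(a, a)), f(a, h(a, a)))), f(h(h(a, a), h(a, f(a, a))), f(a, a)))) = 1 + max(4, 4) = 5

5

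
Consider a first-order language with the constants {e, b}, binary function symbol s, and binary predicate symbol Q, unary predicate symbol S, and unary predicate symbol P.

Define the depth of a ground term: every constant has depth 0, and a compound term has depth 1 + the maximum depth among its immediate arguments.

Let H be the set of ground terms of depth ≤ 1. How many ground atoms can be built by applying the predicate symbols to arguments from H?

48

First count ground terms of depth ≤ 1.
Let N_k count ground terms of depth at most k. Each non-constant term of depth ≤ k is some function symbol applied to depth-≤(k−1) arguments, giving N_k = 2 + N_{k-1}^2.
N_0 = 2
N_1 = 2 + 2^2 = 6
Explicitly: e, b, s(e, e), s(e, b), s(b, e), s(b, b).
So |H| = 6.
Each predicate of arity r yields |H|^r ground atoms (one per choice of an r-tuple from H):
  Q: 6^2 = 36;  S: 6;  P: 6
Total ground atoms: 36 + 6 + 6 = 48.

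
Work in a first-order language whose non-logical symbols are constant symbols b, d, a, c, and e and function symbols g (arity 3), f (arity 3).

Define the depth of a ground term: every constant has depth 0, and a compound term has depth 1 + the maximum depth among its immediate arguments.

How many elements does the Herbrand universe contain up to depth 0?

Count level by level. With function symbols g/3, f/3, the terms of depth ≤ k are the 5 constants together with each function applied to depth-≤(k−1) tuples, so N_k = 5 + N_{k-1}^3 + N_{k-1}^3.
N_0 = 5
Explicitly: b, d, a, c, e.

5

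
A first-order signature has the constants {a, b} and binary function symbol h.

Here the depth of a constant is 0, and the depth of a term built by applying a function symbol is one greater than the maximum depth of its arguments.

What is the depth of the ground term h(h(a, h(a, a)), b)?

3

depth(h(a, a)) = 1 + max(0, 0) = 1
depth(h(a, h(a, a))) = 1 + max(0, 1) = 2
depth(h(h(a, h(a, a)), b)) = 1 + max(2, 0) = 3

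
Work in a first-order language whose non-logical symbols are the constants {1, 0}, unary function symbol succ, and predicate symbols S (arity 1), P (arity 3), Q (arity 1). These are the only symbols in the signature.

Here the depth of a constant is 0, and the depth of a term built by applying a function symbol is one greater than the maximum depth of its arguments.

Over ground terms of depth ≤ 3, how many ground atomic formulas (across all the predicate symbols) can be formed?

First count ground terms of depth ≤ 3.
Let N_k count ground terms of depth at most k. Each non-constant term of depth ≤ k is some function symbol applied to depth-≤(k−1) arguments, giving N_k = 2 + N_{k-1}.
N_0 = 2
N_1 = 2 + 2 = 4
N_2 = 2 + 4 = 6
N_3 = 2 + 6 = 8
Explicitly: 1, 0, succ(1), succ(0), succ(succ(1)), succ(succ(0)), succ(succ(succ(1))), succ(succ(succ(0))).
So |H| = 8.
Ground atoms are formed by filling each argument slot of a predicate with a term from H, so an r-ary predicate gives |H|^r atoms:
  S: 8;  P: 8^3 = 512;  Q: 8
Total ground atoms: 8 + 512 + 8 = 528.

528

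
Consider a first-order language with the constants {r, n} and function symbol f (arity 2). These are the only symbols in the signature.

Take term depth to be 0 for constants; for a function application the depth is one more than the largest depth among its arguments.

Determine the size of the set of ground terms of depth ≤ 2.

38

Let N_k = |{terms of depth ≤ k}|. Then N_0 = 2 and N_k = 2 + N_{k-1}^2 for k ≥ 1 (one summand per function symbol, arity giving the exponent).
N_0 = 2
N_1 = 2 + 2^2 = 6
N_2 = 2 + 6^2 = 38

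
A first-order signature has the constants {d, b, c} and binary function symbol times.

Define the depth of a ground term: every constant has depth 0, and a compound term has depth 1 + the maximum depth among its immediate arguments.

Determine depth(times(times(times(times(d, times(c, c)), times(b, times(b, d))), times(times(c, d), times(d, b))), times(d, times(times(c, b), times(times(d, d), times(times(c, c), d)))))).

6

depth(times(c, c)) = 1 + max(0, 0) = 1
depth(times(d, times(c, c))) = 1 + max(0, 1) = 2
depth(times(b, d)) = 1 + max(0, 0) = 1
depth(times(b, times(b, d))) = 1 + max(0, 1) = 2
depth(times(times(d, times(c, c)), times(b, times(b, d)))) = 1 + max(2, 2) = 3
depth(times(c, d)) = 1 + max(0, 0) = 1
depth(times(d, b)) = 1 + max(0, 0) = 1
depth(times(times(c, d), times(d, b))) = 1 + max(1, 1) = 2
depth(times(times(times(d, times(c, c)), times(b, times(b, d))), times(times(c, d), times(d, b)))) = 1 + max(3, 2) = 4
depth(times(c, b)) = 1 + max(0, 0) = 1
depth(times(d, d)) = 1 + max(0, 0) = 1
depth(times(times(c, c), d)) = 1 + max(1, 0) = 2
depth(times(times(d, d), times(times(c, c), d))) = 1 + max(1, 2) = 3
depth(times(times(c, b), times(times(d, d), times(times(c, c), d)))) = 1 + max(1, 3) = 4
depth(times(d, times(times(c, b), times(times(d, d), times(times(c, c), d))))) = 1 + max(0, 4) = 5
depth(times(times(times(times(d, times(c, c)), times(b, times(b, d))), times(times(c, d), times(d, b))), times(d, times(times(c, b), times(times(d, d), times(times(c, c), d)))))) = 1 + max(4, 5) = 6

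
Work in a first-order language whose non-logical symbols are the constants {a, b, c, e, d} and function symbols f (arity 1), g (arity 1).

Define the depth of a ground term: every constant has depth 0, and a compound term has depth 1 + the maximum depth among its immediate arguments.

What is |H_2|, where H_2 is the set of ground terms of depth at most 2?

35

Let N_k count ground terms of depth at most k. Each non-constant term of depth ≤ k is some function symbol applied to depth-≤(k−1) arguments, giving N_k = 5 + N_{k-1} + N_{k-1}.
N_0 = 5
N_1 = 5 + 5 + 5 = 15
N_2 = 5 + 15 + 15 = 35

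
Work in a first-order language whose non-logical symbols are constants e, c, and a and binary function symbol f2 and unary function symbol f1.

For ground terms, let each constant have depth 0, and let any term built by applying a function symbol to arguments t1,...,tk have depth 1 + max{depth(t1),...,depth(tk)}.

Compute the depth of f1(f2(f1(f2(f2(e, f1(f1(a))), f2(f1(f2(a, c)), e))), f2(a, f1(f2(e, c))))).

7

depth(f1(a)) = 1 + depth(a) = 1 + 0 = 1
depth(f1(f1(a))) = 1 + depth(f1(a)) = 1 + 1 = 2
depth(f2(e, f1(f1(a)))) = 1 + max(0, 2) = 3
depth(f2(a, c)) = 1 + max(0, 0) = 1
depth(f1(f2(a, c))) = 1 + depth(f2(a, c)) = 1 + 1 = 2
depth(f2(f1(f2(a, c)), e)) = 1 + max(2, 0) = 3
depth(f2(f2(e, f1(f1(a))), f2(f1(f2(a, c)), e))) = 1 + max(3, 3) = 4
depth(f1(f2(f2(e, f1(f1(a))), f2(f1(f2(a, c)), e)))) = 1 + depth(f2(f2(e, f1(f1(a))), f2(f1(f2(a, c)), e))) = 1 + 4 = 5
depth(f2(e, c)) = 1 + max(0, 0) = 1
depth(f1(f2(e, c))) = 1 + depth(f2(e, c)) = 1 + 1 = 2
depth(f2(a, f1(f2(e, c)))) = 1 + max(0, 2) = 3
depth(f2(f1(f2(f2(e, f1(f1(a))), f2(f1(f2(a, c)), e))), f2(a, f1(f2(e, c))))) = 1 + max(5, 3) = 6
depth(f1(f2(f1(f2(f2(e, f1(f1(a))), f2(f1(f2(a, c)), e))), f2(a, f1(f2(e, c)))))) = 1 + depth(f2(f1(f2(f2(e, f1(f1(a))), f2(f1(f2(a, c)), e))), f2(a, f1(f2(e, c))))) = 1 + 6 = 7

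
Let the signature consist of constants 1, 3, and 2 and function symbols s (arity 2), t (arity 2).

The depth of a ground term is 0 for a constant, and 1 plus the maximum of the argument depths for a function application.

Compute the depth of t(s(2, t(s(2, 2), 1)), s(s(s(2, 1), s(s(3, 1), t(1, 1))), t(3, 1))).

5

depth(s(2, 2)) = 1 + max(0, 0) = 1
depth(t(s(2, 2), 1)) = 1 + max(1, 0) = 2
depth(s(2, t(s(2, 2), 1))) = 1 + max(0, 2) = 3
depth(s(2, 1)) = 1 + max(0, 0) = 1
depth(s(3, 1)) = 1 + max(0, 0) = 1
depth(t(1, 1)) = 1 + max(0, 0) = 1
depth(s(s(3, 1), t(1, 1))) = 1 + max(1, 1) = 2
depth(s(s(2, 1), s(s(3, 1), t(1, 1)))) = 1 + max(1, 2) = 3
depth(t(3, 1)) = 1 + max(0, 0) = 1
depth(s(s(s(2, 1), s(s(3, 1), t(1, 1))), t(3, 1))) = 1 + max(3, 1) = 4
depth(t(s(2, t(s(2, 2), 1)), s(s(s(2, 1), s(s(3, 1), t(1, 1))), t(3, 1)))) = 1 + max(3, 4) = 5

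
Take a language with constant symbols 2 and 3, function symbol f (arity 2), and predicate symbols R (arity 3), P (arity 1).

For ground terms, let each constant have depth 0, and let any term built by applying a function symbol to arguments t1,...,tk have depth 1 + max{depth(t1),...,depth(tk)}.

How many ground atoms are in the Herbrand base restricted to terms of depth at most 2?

54910

First count ground terms of depth ≤ 2.
Let N_k count ground terms of depth at most k. Each non-constant term of depth ≤ k is some function symbol applied to depth-≤(k−1) arguments, giving N_k = 2 + N_{k-1}^2.
N_0 = 2
N_1 = 2 + 2^2 = 6
N_2 = 2 + 6^2 = 38
So |H| = 38.
Ground atoms are formed by filling each argument slot of a predicate with a term from H, so an r-ary predicate gives |H|^r atoms:
  R: 38^3 = 54872;  P: 38
Total ground atoms: 54872 + 38 = 54910.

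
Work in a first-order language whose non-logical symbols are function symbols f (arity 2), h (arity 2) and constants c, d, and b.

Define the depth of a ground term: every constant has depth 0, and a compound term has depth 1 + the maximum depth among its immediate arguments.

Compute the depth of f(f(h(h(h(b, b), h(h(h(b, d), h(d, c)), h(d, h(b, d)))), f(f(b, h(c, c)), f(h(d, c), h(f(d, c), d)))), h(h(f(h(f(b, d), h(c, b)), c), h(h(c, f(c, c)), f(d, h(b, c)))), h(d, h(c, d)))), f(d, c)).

depth(h(b, b)) = 1 + max(0, 0) = 1
depth(h(b, d)) = 1 + max(0, 0) = 1
depth(h(d, c)) = 1 + max(0, 0) = 1
depth(h(h(b, d), h(d, c))) = 1 + max(1, 1) = 2
depth(h(d, h(b, d))) = 1 + max(0, 1) = 2
depth(h(h(h(b, d), h(d, c)), h(d, h(b, d)))) = 1 + max(2, 2) = 3
depth(h(h(b, b), h(h(h(b, d), h(d, c)), h(d, h(b, d))))) = 1 + max(1, 3) = 4
depth(h(c, c)) = 1 + max(0, 0) = 1
depth(f(b, h(c, c))) = 1 + max(0, 1) = 2
depth(f(d, c)) = 1 + max(0, 0) = 1
depth(h(f(d, c), d)) = 1 + max(1, 0) = 2
depth(f(h(d, c), h(f(d, c), d))) = 1 + max(1, 2) = 3
depth(f(f(b, h(c, c)), f(h(d, c), h(f(d, c), d)))) = 1 + max(2, 3) = 4
depth(h(h(h(b, b), h(h(h(b, d), h(d, c)), h(d, h(b, d)))), f(f(b, h(c, c)), f(h(d, c), h(f(d, c), d))))) = 1 + max(4, 4) = 5
depth(f(b, d)) = 1 + max(0, 0) = 1
depth(h(c, b)) = 1 + max(0, 0) = 1
depth(h(f(b, d), h(c, b))) = 1 + max(1, 1) = 2
depth(f(h(f(b, d), h(c, b)), c)) = 1 + max(2, 0) = 3
depth(f(c, c)) = 1 + max(0, 0) = 1
depth(h(c, f(c, c))) = 1 + max(0, 1) = 2
depth(h(b, c)) = 1 + max(0, 0) = 1
depth(f(d, h(b, c))) = 1 + max(0, 1) = 2
depth(h(h(c, f(c, c)), f(d, h(b, c)))) = 1 + max(2, 2) = 3
depth(h(f(h(f(b, d), h(c, b)), c), h(h(c, f(c, c)), f(d, h(b, c))))) = 1 + max(3, 3) = 4
depth(h(c, d)) = 1 + max(0, 0) = 1
depth(h(d, h(c, d))) = 1 + max(0, 1) = 2
depth(h(h(f(h(f(b, d), h(c, b)), c), h(h(c, f(c, c)), f(d, h(b, c)))), h(d, h(c, d)))) = 1 + max(4, 2) = 5
depth(f(h(h(h(b, b), h(h(h(b, d), h(d, c)), h(d, h(b, d)))), f(f(b, h(c, c)), f(h(d, c), h(f(d, c), d)))), h(h(f(h(f(b, d), h(c, b)), c), h(h(c, f(c, c)), f(d, h(b, c)))), h(d, h(c, d))))) = 1 + max(5, 5) = 6
depth(f(f(h(h(h(b, b), h(h(h(b, d), h(d, c)), h(d, h(b, d)))), f(f(b, h(c, c)), f(h(d, c), h(f(d, c), d)))), h(h(f(h(f(b, d), h(c, b)), c), h(h(c, f(c, c)), f(d, h(b, c)))), h(d, h(c, d)))), f(d, c))) = 1 + max(6, 1) = 7

7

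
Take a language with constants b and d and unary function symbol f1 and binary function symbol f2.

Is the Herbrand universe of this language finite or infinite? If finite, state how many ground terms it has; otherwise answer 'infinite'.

The signature has at least one function symbol (f1, arity 1) and at least one constant (b).
Iterating f1 gives infinitely many distinct ground terms: b, f1(b), f1(f1(b)), ...
So the Herbrand universe is infinite.

infinite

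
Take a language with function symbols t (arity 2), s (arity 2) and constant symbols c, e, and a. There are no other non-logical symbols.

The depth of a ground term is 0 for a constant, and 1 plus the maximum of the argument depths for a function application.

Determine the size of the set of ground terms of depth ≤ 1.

21

Write N_k for the number of ground terms of depth ≤ k. A term of depth ≤ k is either a constant or a function symbol applied to arguments of depth ≤ k−1, so N_k = 3 + N_{k-1}^2 + N_{k-1}^2.
N_0 = 3
N_1 = 3 + 3^2 + 3^2 = 21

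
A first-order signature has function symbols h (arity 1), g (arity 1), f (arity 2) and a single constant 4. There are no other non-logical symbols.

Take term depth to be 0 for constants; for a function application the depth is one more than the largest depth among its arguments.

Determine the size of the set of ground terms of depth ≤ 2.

25

Let N_k = |{terms of depth ≤ k}|. Then N_0 = 1 and N_k = 1 + N_{k-1} + N_{k-1} + N_{k-1}^2 for k ≥ 1 (one summand per function symbol, arity giving the exponent).
N_0 = 1
N_1 = 1 + 1 + 1 + 1^2 = 4
N_2 = 1 + 4 + 4 + 4^2 = 25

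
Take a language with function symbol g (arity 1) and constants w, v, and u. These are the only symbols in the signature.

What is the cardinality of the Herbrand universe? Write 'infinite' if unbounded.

infinite

The signature has at least one function symbol (g, arity 1) and at least one constant (w).
Iterating g gives infinitely many distinct ground terms: w, g(w), g(g(w)), ...
So the Herbrand universe is infinite.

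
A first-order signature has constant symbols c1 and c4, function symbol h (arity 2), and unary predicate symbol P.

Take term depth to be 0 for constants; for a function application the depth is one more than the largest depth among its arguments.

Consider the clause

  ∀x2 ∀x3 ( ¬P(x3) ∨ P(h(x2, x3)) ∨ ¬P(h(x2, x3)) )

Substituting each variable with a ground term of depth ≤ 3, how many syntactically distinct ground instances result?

Ground terms of depth ≤ 3:
  Write N_k for the number of ground terms of depth ≤ k. A term of depth ≤ k is either a constant or a function symbol applied to arguments of depth ≤ k−1, so N_k = 2 + N_{k-1}^2.
  N_0 = 2
  N_1 = 2 + 2^2 = 6
  N_2 = 2 + 6^2 = 38
  N_3 = 2 + 38^2 = 1446
So there are 1446 ground terms available for substitution.
There are 2 variables to instantiate (x2, x3), each occurring in at least one literal, so different choices give different ground instances.
Number of ground instances = 1446^2 = 2090916.

2090916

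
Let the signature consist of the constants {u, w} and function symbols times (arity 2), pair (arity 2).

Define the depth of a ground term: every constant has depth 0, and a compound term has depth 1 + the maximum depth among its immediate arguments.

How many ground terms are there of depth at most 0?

2

Let N_k count ground terms of depth at most k. Each non-constant term of depth ≤ k is some function symbol applied to depth-≤(k−1) arguments, giving N_k = 2 + N_{k-1}^2 + N_{k-1}^2.
N_0 = 2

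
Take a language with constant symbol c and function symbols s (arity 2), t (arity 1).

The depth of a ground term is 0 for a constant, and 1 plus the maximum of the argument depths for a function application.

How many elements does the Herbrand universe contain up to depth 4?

Write N_k for the number of ground terms of depth ≤ k. A term of depth ≤ k is either a constant or a function symbol applied to arguments of depth ≤ k−1, so N_k = 1 + N_{k-1}^2 + N_{k-1}.
N_0 = 1
N_1 = 1 + 1^2 + 1 = 3
N_2 = 1 + 3^2 + 3 = 13
N_3 = 1 + 13^2 + 13 = 183
N_4 = 1 + 183^2 + 183 = 33673

33673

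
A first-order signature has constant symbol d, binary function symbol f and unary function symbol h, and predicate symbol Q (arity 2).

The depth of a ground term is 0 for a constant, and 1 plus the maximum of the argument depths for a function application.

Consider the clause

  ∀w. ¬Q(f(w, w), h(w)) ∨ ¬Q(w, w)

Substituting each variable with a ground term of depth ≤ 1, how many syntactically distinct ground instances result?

3

Ground terms of depth ≤ 1:
  Let N_k count ground terms of depth at most k. Each non-constant term of depth ≤ k is some function symbol applied to depth-≤(k−1) arguments, giving N_k = 1 + N_{k-1}^2 + N_{k-1}.
  N_0 = 1
  N_1 = 1 + 1^2 + 1 = 3
  Explicitly: d, f(d, d), h(d).
So there are 3 ground terms available for substitution.
The variable w ranges independently over the available ground terms, and distinct assignments produce distinct instances.
Number of ground instances = 3.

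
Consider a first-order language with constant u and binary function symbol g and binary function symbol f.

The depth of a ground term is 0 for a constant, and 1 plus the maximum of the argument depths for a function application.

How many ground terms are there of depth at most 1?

3

Let N_k count ground terms of depth at most k. Each non-constant term of depth ≤ k is some function symbol applied to depth-≤(k−1) arguments, giving N_k = 1 + N_{k-1}^2 + N_{k-1}^2.
N_0 = 1
N_1 = 1 + 1^2 + 1^2 = 3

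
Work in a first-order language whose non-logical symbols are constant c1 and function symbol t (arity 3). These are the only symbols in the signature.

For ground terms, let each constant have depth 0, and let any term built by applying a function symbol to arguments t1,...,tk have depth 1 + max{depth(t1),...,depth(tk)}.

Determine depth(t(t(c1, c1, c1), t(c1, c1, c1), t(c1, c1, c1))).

depth(t(c1, c1, c1)) = 1 + max(0, 0, 0) = 1
depth(t(t(c1, c1, c1), t(c1, c1, c1), t(c1, c1, c1))) = 1 + max(1, 1, 1) = 2

2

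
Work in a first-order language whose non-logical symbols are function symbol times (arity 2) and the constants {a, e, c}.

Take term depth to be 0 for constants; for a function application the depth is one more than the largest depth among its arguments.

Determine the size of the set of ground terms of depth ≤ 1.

Let N_k = |{terms of depth ≤ k}|. Then N_0 = 3 and N_k = 3 + N_{k-1}^2 for k ≥ 1 (one summand per function symbol, arity giving the exponent).
N_0 = 3
N_1 = 3 + 3^2 = 12
Explicitly: a, e, c, times(a, a), times(a, e), times(a, c), times(e, a), times(e, e), times(e, c), times(c, a), times(c, e), times(c, c).

12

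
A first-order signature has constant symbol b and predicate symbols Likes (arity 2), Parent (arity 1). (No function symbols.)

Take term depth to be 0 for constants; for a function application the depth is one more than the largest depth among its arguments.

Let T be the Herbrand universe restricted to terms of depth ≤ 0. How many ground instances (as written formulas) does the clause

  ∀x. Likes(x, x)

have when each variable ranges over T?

Ground terms of depth ≤ 0:
  With no function symbols every ground term is a constant, so there is exactly 1 ground term at every depth bound.
  N_0 = 1
So there is exactly 1 ground term available for substitution.
The variable x ranges independently over the available ground terms, and distinct assignments produce distinct instances.
Number of ground instances = 1.

1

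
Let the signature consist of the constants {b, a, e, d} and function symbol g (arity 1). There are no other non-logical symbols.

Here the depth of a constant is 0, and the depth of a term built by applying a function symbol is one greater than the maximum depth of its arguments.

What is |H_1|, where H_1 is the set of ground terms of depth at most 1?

If N_k denotes the number of depth-≤k ground terms, the 4 constants give N_0 = 4, and each function symbol of arity r contributes N_{k-1}^r new terms at level k: N_k = 4 + N_{k-1}.
N_0 = 4
N_1 = 4 + 4 = 8

8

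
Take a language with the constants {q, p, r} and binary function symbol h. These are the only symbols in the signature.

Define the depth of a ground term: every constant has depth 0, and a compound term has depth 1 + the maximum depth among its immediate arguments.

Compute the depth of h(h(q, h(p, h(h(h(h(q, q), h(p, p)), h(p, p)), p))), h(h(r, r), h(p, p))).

depth(h(q, q)) = 1 + max(0, 0) = 1
depth(h(p, p)) = 1 + max(0, 0) = 1
depth(h(h(q, q), h(p, p))) = 1 + max(1, 1) = 2
depth(h(h(h(q, q), h(p, p)), h(p, p))) = 1 + max(2, 1) = 3
depth(h(h(h(h(q, q), h(p, p)), h(p, p)), p)) = 1 + max(3, 0) = 4
depth(h(p, h(h(h(h(q, q), h(p, p)), h(p, p)), p))) = 1 + max(0, 4) = 5
depth(h(q, h(p, h(h(h(h(q, q), h(p, p)), h(p, p)), p)))) = 1 + max(0, 5) = 6
depth(h(r, r)) = 1 + max(0, 0) = 1
depth(h(h(r, r), h(p, p))) = 1 + max(1, 1) = 2
depth(h(h(q, h(p, h(h(h(h(q, q), h(p, p)), h(p, p)), p))), h(h(r, r), h(p, p)))) = 1 + max(6, 2) = 7

7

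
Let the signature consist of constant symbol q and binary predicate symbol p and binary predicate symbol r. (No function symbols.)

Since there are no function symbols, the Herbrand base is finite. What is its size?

With no function symbols, the Herbrand universe is just the 1 constant.
Ground atoms per predicate: p: 1^2 = 1, r: 1^2 = 1.
Herbrand base size = 1 + 1 = 2.

2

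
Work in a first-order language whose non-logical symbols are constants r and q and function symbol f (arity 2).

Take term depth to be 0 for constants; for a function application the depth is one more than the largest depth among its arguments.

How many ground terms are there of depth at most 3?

1446

Write N_k for the number of ground terms of depth ≤ k. A term of depth ≤ k is either a constant or a function symbol applied to arguments of depth ≤ k−1, so N_k = 2 + N_{k-1}^2.
N_0 = 2
N_1 = 2 + 2^2 = 6
N_2 = 2 + 6^2 = 38
N_3 = 2 + 38^2 = 1446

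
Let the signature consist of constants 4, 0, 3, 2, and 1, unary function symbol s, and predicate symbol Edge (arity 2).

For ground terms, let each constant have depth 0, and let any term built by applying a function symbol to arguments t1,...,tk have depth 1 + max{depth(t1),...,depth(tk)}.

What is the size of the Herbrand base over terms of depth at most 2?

First count ground terms of depth ≤ 2.
If N_k denotes the number of depth-≤k ground terms, the 5 constants give N_0 = 5, and each function symbol of arity r contributes N_{k-1}^r new terms at level k: N_k = 5 + N_{k-1}.
N_0 = 5
N_1 = 5 + 5 = 10
N_2 = 5 + 10 = 15
So |H| = 15.
A ground atom is a predicate applied to a tuple of terms from H, so the count is the sum over predicates of |H|^arity:
  Edge: 15^2 = 225
Total ground atoms: 225.

225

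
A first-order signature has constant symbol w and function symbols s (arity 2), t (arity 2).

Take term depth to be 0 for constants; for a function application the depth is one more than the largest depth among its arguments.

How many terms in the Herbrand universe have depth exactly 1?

2

Let N_k = |{terms of depth ≤ k}|. Then N_0 = 1 and N_k = 1 + N_{k-1}^2 + N_{k-1}^2 for k ≥ 1 (one summand per function symbol, arity giving the exponent).
N_0 = 1
N_1 = 1 + 1^2 + 1^2 = 3
Terms of depth exactly 1: N_1 − N_0 = 3 − 1 = 2.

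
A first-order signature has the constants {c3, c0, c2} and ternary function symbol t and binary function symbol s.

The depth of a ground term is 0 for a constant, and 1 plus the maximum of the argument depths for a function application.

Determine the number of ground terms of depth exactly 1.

Write N_k for the number of ground terms of depth ≤ k. A term of depth ≤ k is either a constant or a function symbol applied to arguments of depth ≤ k−1, so N_k = 3 + N_{k-1}^3 + N_{k-1}^2.
N_0 = 3
N_1 = 3 + 3^3 + 3^2 = 39
Terms of depth exactly 1: N_1 − N_0 = 39 − 3 = 36.

36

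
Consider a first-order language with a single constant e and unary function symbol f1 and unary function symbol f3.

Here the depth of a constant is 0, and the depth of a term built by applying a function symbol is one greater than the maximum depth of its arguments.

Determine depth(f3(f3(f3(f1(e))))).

depth(f1(e)) = 1 + depth(e) = 1 + 0 = 1
depth(f3(f1(e))) = 1 + depth(f1(e)) = 1 + 1 = 2
depth(f3(f3(f1(e)))) = 1 + depth(f3(f1(e))) = 1 + 2 = 3
depth(f3(f3(f3(f1(e))))) = 1 + depth(f3(f3(f1(e)))) = 1 + 3 = 4

4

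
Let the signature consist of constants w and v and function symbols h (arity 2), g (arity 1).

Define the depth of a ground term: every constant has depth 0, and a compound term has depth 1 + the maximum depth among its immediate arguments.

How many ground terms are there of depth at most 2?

If N_k denotes the number of depth-≤k ground terms, the 2 constants give N_0 = 2, and each function symbol of arity r contributes N_{k-1}^r new terms at level k: N_k = 2 + N_{k-1}^2 + N_{k-1}.
N_0 = 2
N_1 = 2 + 2^2 + 2 = 8
N_2 = 2 + 8^2 + 8 = 74

74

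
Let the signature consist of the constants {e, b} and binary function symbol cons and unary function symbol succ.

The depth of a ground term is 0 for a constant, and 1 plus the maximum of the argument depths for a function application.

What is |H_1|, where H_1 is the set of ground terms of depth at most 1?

Let N_k = |{terms of depth ≤ k}|. Then N_0 = 2 and N_k = 2 + N_{k-1}^2 + N_{k-1} for k ≥ 1 (one summand per function symbol, arity giving the exponent).
N_0 = 2
N_1 = 2 + 2^2 + 2 = 8

8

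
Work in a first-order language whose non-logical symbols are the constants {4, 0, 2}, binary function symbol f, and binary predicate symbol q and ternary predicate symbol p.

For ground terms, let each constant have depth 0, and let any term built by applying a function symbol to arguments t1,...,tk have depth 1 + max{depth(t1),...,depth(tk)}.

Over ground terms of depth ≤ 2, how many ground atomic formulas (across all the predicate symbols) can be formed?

3198132

First count ground terms of depth ≤ 2.
Let N_k = |{terms of depth ≤ k}|. Then N_0 = 3 and N_k = 3 + N_{k-1}^2 for k ≥ 1 (one summand per function symbol, arity giving the exponent).
N_0 = 3
N_1 = 3 + 3^2 = 12
N_2 = 3 + 12^2 = 147
So |H| = 147.
Each predicate of arity r yields |H|^r ground atoms (one per choice of an r-tuple from H):
  q: 147^2 = 21609;  p: 147^3 = 3176523
Total ground atoms: 21609 + 3176523 = 3198132.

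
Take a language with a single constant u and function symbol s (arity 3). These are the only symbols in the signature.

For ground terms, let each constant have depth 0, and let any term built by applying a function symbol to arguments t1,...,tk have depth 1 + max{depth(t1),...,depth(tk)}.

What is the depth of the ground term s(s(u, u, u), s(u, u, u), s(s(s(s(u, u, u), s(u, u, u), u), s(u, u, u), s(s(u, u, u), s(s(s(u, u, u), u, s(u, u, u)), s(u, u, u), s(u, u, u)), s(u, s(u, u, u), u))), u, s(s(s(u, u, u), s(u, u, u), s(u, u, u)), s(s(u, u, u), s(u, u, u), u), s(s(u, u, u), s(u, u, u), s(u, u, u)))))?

depth(s(u, u, u)) = 1 + max(0, 0, 0) = 1
depth(s(s(u, u, u), s(u, u, u), u)) = 1 + max(1, 1, 0) = 2
depth(s(s(u, u, u), u, s(u, u, u))) = 1 + max(1, 0, 1) = 2
depth(s(s(s(u, u, u), u, s(u, u, u)), s(u, u, u), s(u, u, u))) = 1 + max(2, 1, 1) = 3
depth(s(u, s(u, u, u), u)) = 1 + max(0, 1, 0) = 2
depth(s(s(u, u, u), s(s(s(u, u, u), u, s(u, u, u)), s(u, u, u), s(u, u, u)), s(u, s(u, u, u), u))) = 1 + max(1, 3, 2) = 4
depth(s(s(s(u, u, u), s(u, u, u), u), s(u, u, u), s(s(u, u, u), s(s(s(u, u, u), u, s(u, u, u)), s(u, u, u), s(u, u, u)), s(u, s(u, u, u), u)))) = 1 + max(2, 1, 4) = 5
depth(s(s(u, u, u), s(u, u, u), s(u, u, u))) = 1 + max(1, 1, 1) = 2
depth(s(s(s(u, u, u), s(u, u, u), s(u, u, u)), s(s(u, u, u), s(u, u, u), u), s(s(u, u, u), s(u, u, u), s(u, u, u)))) = 1 + max(2, 2, 2) = 3
depth(s(s(s(s(u, u, u), s(u, u, u), u), s(u, u, u), s(s(u, u, u), s(s(s(u, u, u), u, s(u, u, u)), s(u, u, u), s(u, u, u)), s(u, s(u, u, u), u))), u, s(s(s(u, u, u), s(u, u, u), s(u, u, u)), s(s(u, u, u), s(u, u, u), u), s(s(u, u, u), s(u, u, u), s(u, u, u))))) = 1 + max(5, 0, 3) = 6
depth(s(s(u, u, u), s(u, u, u), s(s(s(s(u, u, u), s(u, u, u), u), s(u, u, u), s(s(u, u, u), s(s(s(u, u, u), u, s(u, u, u)), s(u, u, u), s(u, u, u)), s(u, s(u, u, u), u))), u, s(s(s(u, u, u), s(u, u, u), s(u, u, u)), s(s(u, u, u), s(u, u, u), u), s(s(u, u, u), s(u, u, u), s(u, u, u)))))) = 1 + max(1, 1, 6) = 7

7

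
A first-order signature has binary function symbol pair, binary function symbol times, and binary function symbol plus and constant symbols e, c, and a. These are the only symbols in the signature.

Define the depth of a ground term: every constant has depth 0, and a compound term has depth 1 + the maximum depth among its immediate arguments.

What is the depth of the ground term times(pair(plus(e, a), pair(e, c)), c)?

depth(plus(e, a)) = 1 + max(0, 0) = 1
depth(pair(e, c)) = 1 + max(0, 0) = 1
depth(pair(plus(e, a), pair(e, c))) = 1 + max(1, 1) = 2
depth(times(pair(plus(e, a), pair(e, c)), c)) = 1 + max(2, 0) = 3

3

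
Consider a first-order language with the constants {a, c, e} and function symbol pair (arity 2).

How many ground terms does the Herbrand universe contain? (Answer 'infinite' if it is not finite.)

The signature has at least one function symbol (pair, arity 2) and at least one constant (a).
Iterating pair gives infinitely many distinct ground terms: a, pair(a, a), pair(pair(a, a), pair(a, a)), ...
So the Herbrand universe is infinite.

infinite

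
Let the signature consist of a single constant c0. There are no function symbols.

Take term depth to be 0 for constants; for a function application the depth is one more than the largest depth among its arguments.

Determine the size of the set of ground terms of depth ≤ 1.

With no function symbols every ground term is a constant, so there is exactly 1 ground term at every depth bound.
N_0 = 1
N_1 = 1

1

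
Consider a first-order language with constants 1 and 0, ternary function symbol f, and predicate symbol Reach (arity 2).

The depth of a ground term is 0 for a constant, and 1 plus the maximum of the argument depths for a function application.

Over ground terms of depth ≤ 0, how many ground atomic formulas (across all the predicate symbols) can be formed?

4

First count ground terms of depth ≤ 0.
Let N_k count ground terms of depth at most k. Each non-constant term of depth ≤ k is some function symbol applied to depth-≤(k−1) arguments, giving N_k = 2 + N_{k-1}^3.
N_0 = 2
Explicitly: 1, 0.
So |H| = 2.
Each predicate of arity r yields |H|^r ground atoms (one per choice of an r-tuple from H):
  Reach: 2^2 = 4
Total ground atoms: 4.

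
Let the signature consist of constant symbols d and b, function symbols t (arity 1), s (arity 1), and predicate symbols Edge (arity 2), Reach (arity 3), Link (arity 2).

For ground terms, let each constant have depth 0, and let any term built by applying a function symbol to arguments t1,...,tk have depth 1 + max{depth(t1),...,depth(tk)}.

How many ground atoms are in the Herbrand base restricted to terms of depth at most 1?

First count ground terms of depth ≤ 1.
Let N_k count ground terms of depth at most k. Each non-constant term of depth ≤ k is some function symbol applied to depth-≤(k−1) arguments, giving N_k = 2 + N_{k-1} + N_{k-1}.
N_0 = 2
N_1 = 2 + 2 + 2 = 6
Explicitly: d, b, t(d), t(b), s(d), s(b).
So |H| = 6.
A ground atom is a predicate applied to a tuple of terms from H, so the count is the sum over predicates of |H|^arity:
  Edge: 6^2 = 36;  Reach: 6^3 = 216;  Link: 6^2 = 36
Total ground atoms: 36 + 216 + 36 = 288.

288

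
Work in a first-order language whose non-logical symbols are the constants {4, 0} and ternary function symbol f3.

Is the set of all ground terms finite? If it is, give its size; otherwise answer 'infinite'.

The signature has at least one function symbol (f3, arity 3) and at least one constant (4).
Iterating f3 gives infinitely many distinct ground terms: 4, f3(4, 4, 4), f3(f3(4, 4, 4), f3(4, 4, 4), f3(4, 4, 4)), ...
So the Herbrand universe is infinite.

infinite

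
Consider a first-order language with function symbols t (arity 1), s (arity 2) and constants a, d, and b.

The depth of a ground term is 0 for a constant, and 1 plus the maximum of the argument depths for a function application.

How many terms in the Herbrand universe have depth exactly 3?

59052

Let N_k count ground terms of depth at most k. Each non-constant term of depth ≤ k is some function symbol applied to depth-≤(k−1) arguments, giving N_k = 3 + N_{k-1} + N_{k-1}^2.
N_0 = 3
N_1 = 3 + 3 + 3^2 = 15
N_2 = 3 + 15 + 15^2 = 243
N_3 = 3 + 243 + 243^2 = 59295
Terms of depth exactly 3: N_3 − N_2 = 59295 − 243 = 59052.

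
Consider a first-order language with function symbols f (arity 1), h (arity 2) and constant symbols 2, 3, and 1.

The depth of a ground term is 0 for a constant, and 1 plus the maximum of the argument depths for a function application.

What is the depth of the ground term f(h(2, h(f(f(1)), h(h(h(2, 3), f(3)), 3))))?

6

depth(f(1)) = 1 + depth(1) = 1 + 0 = 1
depth(f(f(1))) = 1 + depth(f(1)) = 1 + 1 = 2
depth(h(2, 3)) = 1 + max(0, 0) = 1
depth(f(3)) = 1 + depth(3) = 1 + 0 = 1
depth(h(h(2, 3), f(3))) = 1 + max(1, 1) = 2
depth(h(h(h(2, 3), f(3)), 3)) = 1 + max(2, 0) = 3
depth(h(f(f(1)), h(h(h(2, 3), f(3)), 3))) = 1 + max(2, 3) = 4
depth(h(2, h(f(f(1)), h(h(h(2, 3), f(3)), 3)))) = 1 + max(0, 4) = 5
depth(f(h(2, h(f(f(1)), h(h(h(2, 3), f(3)), 3))))) = 1 + depth(h(2, h(f(f(1)), h(h(h(2, 3), f(3)), 3)))) = 1 + 5 = 6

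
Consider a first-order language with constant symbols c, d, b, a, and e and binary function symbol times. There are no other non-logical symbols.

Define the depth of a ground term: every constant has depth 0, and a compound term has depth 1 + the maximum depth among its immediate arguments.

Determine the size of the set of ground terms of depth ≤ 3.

819030

Let N_k = |{terms of depth ≤ k}|. Then N_0 = 5 and N_k = 5 + N_{k-1}^2 for k ≥ 1 (one summand per function symbol, arity giving the exponent).
N_0 = 5
N_1 = 5 + 5^2 = 30
N_2 = 5 + 30^2 = 905
N_3 = 5 + 905^2 = 819030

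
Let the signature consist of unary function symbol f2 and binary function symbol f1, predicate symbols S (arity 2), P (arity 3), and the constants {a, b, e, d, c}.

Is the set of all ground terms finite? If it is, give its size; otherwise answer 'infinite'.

infinite

The signature has at least one function symbol (f2, arity 1) and at least one constant (a).
Iterating f2 gives infinitely many distinct ground terms: a, f2(a), f2(f2(a)), ...
So the Herbrand universe is infinite.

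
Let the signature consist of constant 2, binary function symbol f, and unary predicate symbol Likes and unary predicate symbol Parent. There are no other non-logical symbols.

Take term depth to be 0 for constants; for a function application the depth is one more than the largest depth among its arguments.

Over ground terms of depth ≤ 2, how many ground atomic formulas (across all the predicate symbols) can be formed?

10

First count ground terms of depth ≤ 2.
Count level by level. With function symbols f/2, the terms of depth ≤ k are the 1 constant together with each function applied to depth-≤(k−1) tuples, so N_k = 1 + N_{k-1}^2.
N_0 = 1
N_1 = 1 + 1^2 = 2
N_2 = 1 + 2^2 = 5
So |H| = 5.
Each predicate of arity r yields |H|^r ground atoms (one per choice of an r-tuple from H):
  Likes: 5;  Parent: 5
Total ground atoms: 5 + 5 = 10.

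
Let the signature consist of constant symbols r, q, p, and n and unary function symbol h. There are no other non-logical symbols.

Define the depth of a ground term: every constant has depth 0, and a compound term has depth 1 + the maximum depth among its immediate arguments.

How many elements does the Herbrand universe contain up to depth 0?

If N_k denotes the number of depth-≤k ground terms, the 4 constants give N_0 = 4, and each function symbol of arity r contributes N_{k-1}^r new terms at level k: N_k = 4 + N_{k-1}.
N_0 = 4
Explicitly: r, q, p, n.

4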